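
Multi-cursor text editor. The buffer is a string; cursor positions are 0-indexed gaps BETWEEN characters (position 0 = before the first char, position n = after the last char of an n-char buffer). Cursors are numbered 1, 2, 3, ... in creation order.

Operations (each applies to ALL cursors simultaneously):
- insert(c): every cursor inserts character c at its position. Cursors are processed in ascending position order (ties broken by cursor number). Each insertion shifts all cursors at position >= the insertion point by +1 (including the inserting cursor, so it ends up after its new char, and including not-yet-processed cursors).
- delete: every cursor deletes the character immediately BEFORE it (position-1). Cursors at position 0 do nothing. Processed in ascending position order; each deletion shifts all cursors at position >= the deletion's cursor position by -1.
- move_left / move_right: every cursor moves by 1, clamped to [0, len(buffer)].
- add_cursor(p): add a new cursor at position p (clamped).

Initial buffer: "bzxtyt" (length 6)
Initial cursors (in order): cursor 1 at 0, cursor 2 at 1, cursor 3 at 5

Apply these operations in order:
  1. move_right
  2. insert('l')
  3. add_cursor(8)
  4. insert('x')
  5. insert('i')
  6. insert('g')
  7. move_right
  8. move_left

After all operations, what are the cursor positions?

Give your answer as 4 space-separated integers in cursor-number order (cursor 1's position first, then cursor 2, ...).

Answer: 5 10 20 17

Derivation:
After op 1 (move_right): buffer="bzxtyt" (len 6), cursors c1@1 c2@2 c3@6, authorship ......
After op 2 (insert('l')): buffer="blzlxtytl" (len 9), cursors c1@2 c2@4 c3@9, authorship .1.2....3
After op 3 (add_cursor(8)): buffer="blzlxtytl" (len 9), cursors c1@2 c2@4 c4@8 c3@9, authorship .1.2....3
After op 4 (insert('x')): buffer="blxzlxxtytxlx" (len 13), cursors c1@3 c2@6 c4@11 c3@13, authorship .11.22....433
After op 5 (insert('i')): buffer="blxizlxixtytxilxi" (len 17), cursors c1@4 c2@8 c4@14 c3@17, authorship .111.222....44333
After op 6 (insert('g')): buffer="blxigzlxigxtytxiglxig" (len 21), cursors c1@5 c2@10 c4@17 c3@21, authorship .1111.2222....4443333
After op 7 (move_right): buffer="blxigzlxigxtytxiglxig" (len 21), cursors c1@6 c2@11 c4@18 c3@21, authorship .1111.2222....4443333
After op 8 (move_left): buffer="blxigzlxigxtytxiglxig" (len 21), cursors c1@5 c2@10 c4@17 c3@20, authorship .1111.2222....4443333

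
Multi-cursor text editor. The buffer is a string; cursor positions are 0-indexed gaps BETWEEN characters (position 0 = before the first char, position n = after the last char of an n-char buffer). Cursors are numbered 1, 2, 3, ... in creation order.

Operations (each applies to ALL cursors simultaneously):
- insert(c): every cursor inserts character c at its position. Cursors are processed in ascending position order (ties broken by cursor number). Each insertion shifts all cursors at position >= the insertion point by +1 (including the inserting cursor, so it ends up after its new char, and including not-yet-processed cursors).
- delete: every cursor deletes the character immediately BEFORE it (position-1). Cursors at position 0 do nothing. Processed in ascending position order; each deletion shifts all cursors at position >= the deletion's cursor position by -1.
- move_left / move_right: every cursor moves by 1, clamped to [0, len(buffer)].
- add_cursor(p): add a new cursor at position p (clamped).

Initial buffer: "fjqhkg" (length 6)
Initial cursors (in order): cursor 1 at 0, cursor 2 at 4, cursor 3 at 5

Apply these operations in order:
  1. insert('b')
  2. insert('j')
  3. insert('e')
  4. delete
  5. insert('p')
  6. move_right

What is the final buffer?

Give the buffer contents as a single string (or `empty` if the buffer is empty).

After op 1 (insert('b')): buffer="bfjqhbkbg" (len 9), cursors c1@1 c2@6 c3@8, authorship 1....2.3.
After op 2 (insert('j')): buffer="bjfjqhbjkbjg" (len 12), cursors c1@2 c2@8 c3@11, authorship 11....22.33.
After op 3 (insert('e')): buffer="bjefjqhbjekbjeg" (len 15), cursors c1@3 c2@10 c3@14, authorship 111....222.333.
After op 4 (delete): buffer="bjfjqhbjkbjg" (len 12), cursors c1@2 c2@8 c3@11, authorship 11....22.33.
After op 5 (insert('p')): buffer="bjpfjqhbjpkbjpg" (len 15), cursors c1@3 c2@10 c3@14, authorship 111....222.333.
After op 6 (move_right): buffer="bjpfjqhbjpkbjpg" (len 15), cursors c1@4 c2@11 c3@15, authorship 111....222.333.

Answer: bjpfjqhbjpkbjpg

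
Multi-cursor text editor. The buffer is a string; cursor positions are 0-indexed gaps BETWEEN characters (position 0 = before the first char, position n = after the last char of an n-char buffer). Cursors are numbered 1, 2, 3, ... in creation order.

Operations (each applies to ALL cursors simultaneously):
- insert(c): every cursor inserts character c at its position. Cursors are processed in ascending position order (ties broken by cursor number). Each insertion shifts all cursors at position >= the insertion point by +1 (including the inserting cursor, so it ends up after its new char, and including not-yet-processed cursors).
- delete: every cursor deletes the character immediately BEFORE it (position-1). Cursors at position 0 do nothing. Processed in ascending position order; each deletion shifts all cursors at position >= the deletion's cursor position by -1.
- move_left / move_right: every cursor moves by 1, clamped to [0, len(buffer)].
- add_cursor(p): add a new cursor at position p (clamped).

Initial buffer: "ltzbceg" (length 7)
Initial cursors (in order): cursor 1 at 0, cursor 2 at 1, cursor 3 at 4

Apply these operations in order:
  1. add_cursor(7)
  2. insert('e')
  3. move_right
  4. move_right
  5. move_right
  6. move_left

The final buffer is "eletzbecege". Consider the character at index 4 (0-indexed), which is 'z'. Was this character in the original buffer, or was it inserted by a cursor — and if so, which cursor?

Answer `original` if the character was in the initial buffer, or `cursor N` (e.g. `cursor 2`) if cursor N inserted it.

Answer: original

Derivation:
After op 1 (add_cursor(7)): buffer="ltzbceg" (len 7), cursors c1@0 c2@1 c3@4 c4@7, authorship .......
After op 2 (insert('e')): buffer="eletzbecege" (len 11), cursors c1@1 c2@3 c3@7 c4@11, authorship 1.2...3...4
After op 3 (move_right): buffer="eletzbecege" (len 11), cursors c1@2 c2@4 c3@8 c4@11, authorship 1.2...3...4
After op 4 (move_right): buffer="eletzbecege" (len 11), cursors c1@3 c2@5 c3@9 c4@11, authorship 1.2...3...4
After op 5 (move_right): buffer="eletzbecege" (len 11), cursors c1@4 c2@6 c3@10 c4@11, authorship 1.2...3...4
After op 6 (move_left): buffer="eletzbecege" (len 11), cursors c1@3 c2@5 c3@9 c4@10, authorship 1.2...3...4
Authorship (.=original, N=cursor N): 1 . 2 . . . 3 . . . 4
Index 4: author = original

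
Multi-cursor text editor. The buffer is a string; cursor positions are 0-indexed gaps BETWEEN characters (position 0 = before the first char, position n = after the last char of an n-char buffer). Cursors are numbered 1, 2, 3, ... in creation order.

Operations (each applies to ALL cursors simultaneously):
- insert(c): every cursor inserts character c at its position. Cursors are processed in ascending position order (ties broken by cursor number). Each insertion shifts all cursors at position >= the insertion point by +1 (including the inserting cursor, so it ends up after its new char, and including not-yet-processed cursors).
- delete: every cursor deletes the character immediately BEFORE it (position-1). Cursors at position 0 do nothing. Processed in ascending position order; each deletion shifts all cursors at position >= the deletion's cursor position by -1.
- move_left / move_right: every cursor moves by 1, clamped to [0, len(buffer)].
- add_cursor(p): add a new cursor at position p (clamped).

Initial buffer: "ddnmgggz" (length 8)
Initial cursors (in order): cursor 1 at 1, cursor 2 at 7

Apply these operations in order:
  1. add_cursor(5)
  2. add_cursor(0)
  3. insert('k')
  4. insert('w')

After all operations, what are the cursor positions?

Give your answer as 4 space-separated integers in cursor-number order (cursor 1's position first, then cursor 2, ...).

After op 1 (add_cursor(5)): buffer="ddnmgggz" (len 8), cursors c1@1 c3@5 c2@7, authorship ........
After op 2 (add_cursor(0)): buffer="ddnmgggz" (len 8), cursors c4@0 c1@1 c3@5 c2@7, authorship ........
After op 3 (insert('k')): buffer="kdkdnmgkggkz" (len 12), cursors c4@1 c1@3 c3@8 c2@11, authorship 4.1....3..2.
After op 4 (insert('w')): buffer="kwdkwdnmgkwggkwz" (len 16), cursors c4@2 c1@5 c3@11 c2@15, authorship 44.11....33..22.

Answer: 5 15 11 2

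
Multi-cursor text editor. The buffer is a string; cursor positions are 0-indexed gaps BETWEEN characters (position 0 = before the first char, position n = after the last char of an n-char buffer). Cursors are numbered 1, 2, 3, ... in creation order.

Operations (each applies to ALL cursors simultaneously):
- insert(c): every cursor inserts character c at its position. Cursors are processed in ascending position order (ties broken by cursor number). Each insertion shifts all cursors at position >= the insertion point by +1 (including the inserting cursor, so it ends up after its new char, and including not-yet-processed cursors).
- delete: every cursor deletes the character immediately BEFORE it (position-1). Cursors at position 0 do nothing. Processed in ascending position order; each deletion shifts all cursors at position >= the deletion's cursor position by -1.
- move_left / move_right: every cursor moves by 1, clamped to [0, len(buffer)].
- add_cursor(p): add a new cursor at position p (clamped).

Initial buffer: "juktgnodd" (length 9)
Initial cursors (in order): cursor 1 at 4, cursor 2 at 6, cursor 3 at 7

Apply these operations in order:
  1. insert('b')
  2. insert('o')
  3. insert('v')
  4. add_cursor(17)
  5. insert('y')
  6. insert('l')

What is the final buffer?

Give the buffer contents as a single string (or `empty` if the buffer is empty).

After op 1 (insert('b')): buffer="juktbgnbobdd" (len 12), cursors c1@5 c2@8 c3@10, authorship ....1..2.3..
After op 2 (insert('o')): buffer="juktbognboobodd" (len 15), cursors c1@6 c2@10 c3@13, authorship ....11..22.33..
After op 3 (insert('v')): buffer="juktbovgnbovobovdd" (len 18), cursors c1@7 c2@12 c3@16, authorship ....111..222.333..
After op 4 (add_cursor(17)): buffer="juktbovgnbovobovdd" (len 18), cursors c1@7 c2@12 c3@16 c4@17, authorship ....111..222.333..
After op 5 (insert('y')): buffer="juktbovygnbovyobovydyd" (len 22), cursors c1@8 c2@14 c3@19 c4@21, authorship ....1111..2222.3333.4.
After op 6 (insert('l')): buffer="juktbovylgnbovylobovyldyld" (len 26), cursors c1@9 c2@16 c3@22 c4@25, authorship ....11111..22222.33333.44.

Answer: juktbovylgnbovylobovyldyld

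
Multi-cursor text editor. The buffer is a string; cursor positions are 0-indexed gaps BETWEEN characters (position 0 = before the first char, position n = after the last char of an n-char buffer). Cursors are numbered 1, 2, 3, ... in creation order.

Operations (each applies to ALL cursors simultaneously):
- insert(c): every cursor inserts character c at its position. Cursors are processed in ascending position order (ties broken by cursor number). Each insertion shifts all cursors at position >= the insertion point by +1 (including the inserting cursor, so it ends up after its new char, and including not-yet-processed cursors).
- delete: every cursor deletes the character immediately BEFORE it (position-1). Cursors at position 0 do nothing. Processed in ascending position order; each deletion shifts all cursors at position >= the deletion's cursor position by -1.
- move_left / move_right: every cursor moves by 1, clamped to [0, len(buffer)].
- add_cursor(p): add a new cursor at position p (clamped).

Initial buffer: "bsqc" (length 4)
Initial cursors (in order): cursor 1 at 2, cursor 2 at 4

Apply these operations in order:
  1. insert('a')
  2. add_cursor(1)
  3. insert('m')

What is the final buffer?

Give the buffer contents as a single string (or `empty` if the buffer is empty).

Answer: bmsamqcam

Derivation:
After op 1 (insert('a')): buffer="bsaqca" (len 6), cursors c1@3 c2@6, authorship ..1..2
After op 2 (add_cursor(1)): buffer="bsaqca" (len 6), cursors c3@1 c1@3 c2@6, authorship ..1..2
After op 3 (insert('m')): buffer="bmsamqcam" (len 9), cursors c3@2 c1@5 c2@9, authorship .3.11..22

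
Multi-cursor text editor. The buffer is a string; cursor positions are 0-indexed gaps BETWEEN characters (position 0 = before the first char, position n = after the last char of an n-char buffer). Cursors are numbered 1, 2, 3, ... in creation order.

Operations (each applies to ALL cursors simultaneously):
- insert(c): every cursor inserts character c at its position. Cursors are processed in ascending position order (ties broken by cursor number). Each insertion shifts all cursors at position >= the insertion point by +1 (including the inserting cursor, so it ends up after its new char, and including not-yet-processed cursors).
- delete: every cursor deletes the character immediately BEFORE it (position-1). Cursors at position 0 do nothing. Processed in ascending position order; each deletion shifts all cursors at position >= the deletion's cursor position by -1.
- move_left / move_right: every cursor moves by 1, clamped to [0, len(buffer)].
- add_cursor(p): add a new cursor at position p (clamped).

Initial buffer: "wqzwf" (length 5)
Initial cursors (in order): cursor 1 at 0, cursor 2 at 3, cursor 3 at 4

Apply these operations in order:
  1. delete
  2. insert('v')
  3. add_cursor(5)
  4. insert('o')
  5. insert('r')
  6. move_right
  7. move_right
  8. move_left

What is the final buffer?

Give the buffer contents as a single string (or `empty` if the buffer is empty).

After op 1 (delete): buffer="wqf" (len 3), cursors c1@0 c2@2 c3@2, authorship ...
After op 2 (insert('v')): buffer="vwqvvf" (len 6), cursors c1@1 c2@5 c3@5, authorship 1..23.
After op 3 (add_cursor(5)): buffer="vwqvvf" (len 6), cursors c1@1 c2@5 c3@5 c4@5, authorship 1..23.
After op 4 (insert('o')): buffer="vowqvvooof" (len 10), cursors c1@2 c2@9 c3@9 c4@9, authorship 11..23234.
After op 5 (insert('r')): buffer="vorwqvvooorrrf" (len 14), cursors c1@3 c2@13 c3@13 c4@13, authorship 111..23234234.
After op 6 (move_right): buffer="vorwqvvooorrrf" (len 14), cursors c1@4 c2@14 c3@14 c4@14, authorship 111..23234234.
After op 7 (move_right): buffer="vorwqvvooorrrf" (len 14), cursors c1@5 c2@14 c3@14 c4@14, authorship 111..23234234.
After op 8 (move_left): buffer="vorwqvvooorrrf" (len 14), cursors c1@4 c2@13 c3@13 c4@13, authorship 111..23234234.

Answer: vorwqvvooorrrf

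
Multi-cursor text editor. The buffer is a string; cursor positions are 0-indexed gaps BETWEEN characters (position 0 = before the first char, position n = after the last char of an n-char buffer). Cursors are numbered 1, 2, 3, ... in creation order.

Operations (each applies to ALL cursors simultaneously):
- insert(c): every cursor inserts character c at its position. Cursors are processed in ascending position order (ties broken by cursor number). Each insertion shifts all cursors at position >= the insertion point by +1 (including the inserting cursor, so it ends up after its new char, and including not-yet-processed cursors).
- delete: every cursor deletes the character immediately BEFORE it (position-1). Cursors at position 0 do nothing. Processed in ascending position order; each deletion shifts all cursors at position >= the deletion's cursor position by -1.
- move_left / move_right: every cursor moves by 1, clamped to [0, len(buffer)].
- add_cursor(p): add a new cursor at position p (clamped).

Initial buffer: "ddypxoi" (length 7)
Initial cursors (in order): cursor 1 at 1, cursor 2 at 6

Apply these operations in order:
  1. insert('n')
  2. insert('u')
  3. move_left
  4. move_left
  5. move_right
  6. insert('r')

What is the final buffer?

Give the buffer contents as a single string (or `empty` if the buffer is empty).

Answer: dnrudypxonrui

Derivation:
After op 1 (insert('n')): buffer="dndypxoni" (len 9), cursors c1@2 c2@8, authorship .1.....2.
After op 2 (insert('u')): buffer="dnudypxonui" (len 11), cursors c1@3 c2@10, authorship .11.....22.
After op 3 (move_left): buffer="dnudypxonui" (len 11), cursors c1@2 c2@9, authorship .11.....22.
After op 4 (move_left): buffer="dnudypxonui" (len 11), cursors c1@1 c2@8, authorship .11.....22.
After op 5 (move_right): buffer="dnudypxonui" (len 11), cursors c1@2 c2@9, authorship .11.....22.
After op 6 (insert('r')): buffer="dnrudypxonrui" (len 13), cursors c1@3 c2@11, authorship .111.....222.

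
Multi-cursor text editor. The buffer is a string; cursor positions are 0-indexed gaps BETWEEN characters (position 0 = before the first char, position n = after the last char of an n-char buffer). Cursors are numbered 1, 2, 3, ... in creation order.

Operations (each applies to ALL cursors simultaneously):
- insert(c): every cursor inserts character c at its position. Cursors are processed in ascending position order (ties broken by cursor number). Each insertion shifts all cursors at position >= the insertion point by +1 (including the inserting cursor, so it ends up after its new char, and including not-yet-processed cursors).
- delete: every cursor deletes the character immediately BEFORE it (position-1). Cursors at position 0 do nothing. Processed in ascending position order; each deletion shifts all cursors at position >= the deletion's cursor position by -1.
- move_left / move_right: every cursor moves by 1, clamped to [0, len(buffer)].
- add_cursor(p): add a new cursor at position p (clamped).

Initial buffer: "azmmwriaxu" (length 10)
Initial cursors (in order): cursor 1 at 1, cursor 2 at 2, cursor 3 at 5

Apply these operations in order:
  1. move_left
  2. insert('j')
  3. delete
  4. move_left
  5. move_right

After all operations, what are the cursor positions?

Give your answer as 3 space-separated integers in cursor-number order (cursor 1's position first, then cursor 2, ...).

Answer: 1 1 4

Derivation:
After op 1 (move_left): buffer="azmmwriaxu" (len 10), cursors c1@0 c2@1 c3@4, authorship ..........
After op 2 (insert('j')): buffer="jajzmmjwriaxu" (len 13), cursors c1@1 c2@3 c3@7, authorship 1.2...3......
After op 3 (delete): buffer="azmmwriaxu" (len 10), cursors c1@0 c2@1 c3@4, authorship ..........
After op 4 (move_left): buffer="azmmwriaxu" (len 10), cursors c1@0 c2@0 c3@3, authorship ..........
After op 5 (move_right): buffer="azmmwriaxu" (len 10), cursors c1@1 c2@1 c3@4, authorship ..........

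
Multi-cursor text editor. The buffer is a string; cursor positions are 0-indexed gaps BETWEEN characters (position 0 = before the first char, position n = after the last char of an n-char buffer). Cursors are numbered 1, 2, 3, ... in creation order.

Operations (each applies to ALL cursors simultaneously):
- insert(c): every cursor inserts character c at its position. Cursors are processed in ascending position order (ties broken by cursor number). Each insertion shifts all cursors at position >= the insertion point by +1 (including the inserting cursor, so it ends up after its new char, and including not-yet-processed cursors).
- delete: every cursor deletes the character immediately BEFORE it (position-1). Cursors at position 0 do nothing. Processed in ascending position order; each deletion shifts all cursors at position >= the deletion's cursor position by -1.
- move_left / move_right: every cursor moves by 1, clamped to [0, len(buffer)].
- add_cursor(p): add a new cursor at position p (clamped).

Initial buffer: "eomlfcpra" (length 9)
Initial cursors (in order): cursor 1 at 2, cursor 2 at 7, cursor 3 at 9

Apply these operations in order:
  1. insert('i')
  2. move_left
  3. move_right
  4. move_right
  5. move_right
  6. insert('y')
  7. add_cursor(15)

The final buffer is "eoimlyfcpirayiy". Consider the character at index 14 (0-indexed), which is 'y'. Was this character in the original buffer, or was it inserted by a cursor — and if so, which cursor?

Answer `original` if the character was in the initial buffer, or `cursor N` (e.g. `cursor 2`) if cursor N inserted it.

After op 1 (insert('i')): buffer="eoimlfcpirai" (len 12), cursors c1@3 c2@9 c3@12, authorship ..1.....2..3
After op 2 (move_left): buffer="eoimlfcpirai" (len 12), cursors c1@2 c2@8 c3@11, authorship ..1.....2..3
After op 3 (move_right): buffer="eoimlfcpirai" (len 12), cursors c1@3 c2@9 c3@12, authorship ..1.....2..3
After op 4 (move_right): buffer="eoimlfcpirai" (len 12), cursors c1@4 c2@10 c3@12, authorship ..1.....2..3
After op 5 (move_right): buffer="eoimlfcpirai" (len 12), cursors c1@5 c2@11 c3@12, authorship ..1.....2..3
After op 6 (insert('y')): buffer="eoimlyfcpirayiy" (len 15), cursors c1@6 c2@13 c3@15, authorship ..1..1...2..233
After op 7 (add_cursor(15)): buffer="eoimlyfcpirayiy" (len 15), cursors c1@6 c2@13 c3@15 c4@15, authorship ..1..1...2..233
Authorship (.=original, N=cursor N): . . 1 . . 1 . . . 2 . . 2 3 3
Index 14: author = 3

Answer: cursor 3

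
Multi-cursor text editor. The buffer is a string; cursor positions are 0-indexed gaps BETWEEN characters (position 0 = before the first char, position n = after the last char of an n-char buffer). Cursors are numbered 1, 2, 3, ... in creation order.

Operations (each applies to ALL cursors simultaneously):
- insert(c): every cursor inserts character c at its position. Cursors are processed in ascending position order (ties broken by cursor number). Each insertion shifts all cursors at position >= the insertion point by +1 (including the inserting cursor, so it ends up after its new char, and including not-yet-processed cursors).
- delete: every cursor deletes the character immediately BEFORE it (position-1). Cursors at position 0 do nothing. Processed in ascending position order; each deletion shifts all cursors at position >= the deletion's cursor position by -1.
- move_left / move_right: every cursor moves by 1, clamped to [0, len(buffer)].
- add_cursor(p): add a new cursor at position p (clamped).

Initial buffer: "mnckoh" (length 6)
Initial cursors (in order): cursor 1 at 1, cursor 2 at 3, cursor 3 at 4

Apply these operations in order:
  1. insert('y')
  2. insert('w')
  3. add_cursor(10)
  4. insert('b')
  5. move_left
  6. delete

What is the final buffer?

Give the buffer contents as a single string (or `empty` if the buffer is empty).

After op 1 (insert('y')): buffer="myncykyoh" (len 9), cursors c1@2 c2@5 c3@7, authorship .1..2.3..
After op 2 (insert('w')): buffer="mywncywkywoh" (len 12), cursors c1@3 c2@7 c3@10, authorship .11..22.33..
After op 3 (add_cursor(10)): buffer="mywncywkywoh" (len 12), cursors c1@3 c2@7 c3@10 c4@10, authorship .11..22.33..
After op 4 (insert('b')): buffer="mywbncywbkywbboh" (len 16), cursors c1@4 c2@9 c3@14 c4@14, authorship .111..222.3334..
After op 5 (move_left): buffer="mywbncywbkywbboh" (len 16), cursors c1@3 c2@8 c3@13 c4@13, authorship .111..222.3334..
After op 6 (delete): buffer="mybncybkyboh" (len 12), cursors c1@2 c2@6 c3@9 c4@9, authorship .11..22.34..

Answer: mybncybkyboh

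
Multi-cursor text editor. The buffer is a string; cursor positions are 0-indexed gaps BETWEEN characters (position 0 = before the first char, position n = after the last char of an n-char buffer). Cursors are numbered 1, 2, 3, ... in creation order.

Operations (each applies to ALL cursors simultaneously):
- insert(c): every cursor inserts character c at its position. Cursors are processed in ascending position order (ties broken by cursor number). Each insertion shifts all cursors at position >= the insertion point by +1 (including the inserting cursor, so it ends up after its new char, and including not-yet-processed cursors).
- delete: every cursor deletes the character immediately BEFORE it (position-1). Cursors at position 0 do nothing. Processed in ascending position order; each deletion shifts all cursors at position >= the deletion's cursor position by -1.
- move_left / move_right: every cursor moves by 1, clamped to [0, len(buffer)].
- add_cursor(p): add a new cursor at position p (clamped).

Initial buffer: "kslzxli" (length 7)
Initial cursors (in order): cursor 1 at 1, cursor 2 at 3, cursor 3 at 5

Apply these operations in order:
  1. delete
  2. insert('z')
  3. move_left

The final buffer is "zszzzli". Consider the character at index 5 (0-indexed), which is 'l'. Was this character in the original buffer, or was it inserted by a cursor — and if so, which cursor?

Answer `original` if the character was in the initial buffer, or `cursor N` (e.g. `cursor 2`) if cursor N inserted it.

After op 1 (delete): buffer="szli" (len 4), cursors c1@0 c2@1 c3@2, authorship ....
After op 2 (insert('z')): buffer="zszzzli" (len 7), cursors c1@1 c2@3 c3@5, authorship 1.2.3..
After op 3 (move_left): buffer="zszzzli" (len 7), cursors c1@0 c2@2 c3@4, authorship 1.2.3..
Authorship (.=original, N=cursor N): 1 . 2 . 3 . .
Index 5: author = original

Answer: original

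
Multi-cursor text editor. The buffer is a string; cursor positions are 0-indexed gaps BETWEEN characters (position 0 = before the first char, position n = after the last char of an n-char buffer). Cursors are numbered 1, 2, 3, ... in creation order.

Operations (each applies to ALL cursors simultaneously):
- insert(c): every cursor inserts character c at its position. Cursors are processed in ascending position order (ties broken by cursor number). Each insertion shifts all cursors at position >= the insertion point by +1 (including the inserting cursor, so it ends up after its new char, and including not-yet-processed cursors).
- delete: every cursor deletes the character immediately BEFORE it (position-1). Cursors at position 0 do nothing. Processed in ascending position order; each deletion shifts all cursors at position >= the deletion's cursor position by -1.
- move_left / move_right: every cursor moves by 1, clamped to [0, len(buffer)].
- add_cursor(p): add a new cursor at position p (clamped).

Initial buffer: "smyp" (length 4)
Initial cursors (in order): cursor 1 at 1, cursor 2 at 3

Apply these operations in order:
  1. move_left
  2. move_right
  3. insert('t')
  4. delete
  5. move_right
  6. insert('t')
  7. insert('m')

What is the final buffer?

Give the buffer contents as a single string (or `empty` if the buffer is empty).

After op 1 (move_left): buffer="smyp" (len 4), cursors c1@0 c2@2, authorship ....
After op 2 (move_right): buffer="smyp" (len 4), cursors c1@1 c2@3, authorship ....
After op 3 (insert('t')): buffer="stmytp" (len 6), cursors c1@2 c2@5, authorship .1..2.
After op 4 (delete): buffer="smyp" (len 4), cursors c1@1 c2@3, authorship ....
After op 5 (move_right): buffer="smyp" (len 4), cursors c1@2 c2@4, authorship ....
After op 6 (insert('t')): buffer="smtypt" (len 6), cursors c1@3 c2@6, authorship ..1..2
After op 7 (insert('m')): buffer="smtmyptm" (len 8), cursors c1@4 c2@8, authorship ..11..22

Answer: smtmyptm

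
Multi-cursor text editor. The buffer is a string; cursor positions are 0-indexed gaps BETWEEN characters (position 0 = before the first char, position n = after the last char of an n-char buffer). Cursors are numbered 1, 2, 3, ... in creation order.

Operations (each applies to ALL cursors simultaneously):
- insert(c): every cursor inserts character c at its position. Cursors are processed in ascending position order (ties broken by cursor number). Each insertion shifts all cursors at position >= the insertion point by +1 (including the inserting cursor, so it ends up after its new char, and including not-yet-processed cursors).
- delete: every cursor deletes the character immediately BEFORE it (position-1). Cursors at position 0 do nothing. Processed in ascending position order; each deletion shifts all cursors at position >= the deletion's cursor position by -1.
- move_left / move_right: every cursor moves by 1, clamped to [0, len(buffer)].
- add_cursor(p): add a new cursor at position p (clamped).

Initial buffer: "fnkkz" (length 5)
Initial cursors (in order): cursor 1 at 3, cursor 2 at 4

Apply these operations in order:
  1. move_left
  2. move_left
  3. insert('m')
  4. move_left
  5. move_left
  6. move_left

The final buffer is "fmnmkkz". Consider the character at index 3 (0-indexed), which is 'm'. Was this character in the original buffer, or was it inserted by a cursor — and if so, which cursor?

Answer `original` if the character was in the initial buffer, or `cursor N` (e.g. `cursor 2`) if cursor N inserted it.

Answer: cursor 2

Derivation:
After op 1 (move_left): buffer="fnkkz" (len 5), cursors c1@2 c2@3, authorship .....
After op 2 (move_left): buffer="fnkkz" (len 5), cursors c1@1 c2@2, authorship .....
After op 3 (insert('m')): buffer="fmnmkkz" (len 7), cursors c1@2 c2@4, authorship .1.2...
After op 4 (move_left): buffer="fmnmkkz" (len 7), cursors c1@1 c2@3, authorship .1.2...
After op 5 (move_left): buffer="fmnmkkz" (len 7), cursors c1@0 c2@2, authorship .1.2...
After op 6 (move_left): buffer="fmnmkkz" (len 7), cursors c1@0 c2@1, authorship .1.2...
Authorship (.=original, N=cursor N): . 1 . 2 . . .
Index 3: author = 2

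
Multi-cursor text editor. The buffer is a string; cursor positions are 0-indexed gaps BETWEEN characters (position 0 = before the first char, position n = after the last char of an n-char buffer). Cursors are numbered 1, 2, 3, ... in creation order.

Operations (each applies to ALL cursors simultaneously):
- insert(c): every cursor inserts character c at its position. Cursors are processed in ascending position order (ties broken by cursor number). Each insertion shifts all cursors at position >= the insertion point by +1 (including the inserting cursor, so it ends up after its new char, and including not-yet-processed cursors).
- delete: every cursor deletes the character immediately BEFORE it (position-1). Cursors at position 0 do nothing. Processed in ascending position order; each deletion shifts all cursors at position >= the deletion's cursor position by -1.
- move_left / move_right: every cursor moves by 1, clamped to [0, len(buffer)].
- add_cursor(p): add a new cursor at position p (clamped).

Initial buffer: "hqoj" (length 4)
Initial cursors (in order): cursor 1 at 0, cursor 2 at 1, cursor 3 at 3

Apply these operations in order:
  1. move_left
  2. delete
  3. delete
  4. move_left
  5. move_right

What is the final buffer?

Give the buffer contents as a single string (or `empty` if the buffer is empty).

Answer: oj

Derivation:
After op 1 (move_left): buffer="hqoj" (len 4), cursors c1@0 c2@0 c3@2, authorship ....
After op 2 (delete): buffer="hoj" (len 3), cursors c1@0 c2@0 c3@1, authorship ...
After op 3 (delete): buffer="oj" (len 2), cursors c1@0 c2@0 c3@0, authorship ..
After op 4 (move_left): buffer="oj" (len 2), cursors c1@0 c2@0 c3@0, authorship ..
After op 5 (move_right): buffer="oj" (len 2), cursors c1@1 c2@1 c3@1, authorship ..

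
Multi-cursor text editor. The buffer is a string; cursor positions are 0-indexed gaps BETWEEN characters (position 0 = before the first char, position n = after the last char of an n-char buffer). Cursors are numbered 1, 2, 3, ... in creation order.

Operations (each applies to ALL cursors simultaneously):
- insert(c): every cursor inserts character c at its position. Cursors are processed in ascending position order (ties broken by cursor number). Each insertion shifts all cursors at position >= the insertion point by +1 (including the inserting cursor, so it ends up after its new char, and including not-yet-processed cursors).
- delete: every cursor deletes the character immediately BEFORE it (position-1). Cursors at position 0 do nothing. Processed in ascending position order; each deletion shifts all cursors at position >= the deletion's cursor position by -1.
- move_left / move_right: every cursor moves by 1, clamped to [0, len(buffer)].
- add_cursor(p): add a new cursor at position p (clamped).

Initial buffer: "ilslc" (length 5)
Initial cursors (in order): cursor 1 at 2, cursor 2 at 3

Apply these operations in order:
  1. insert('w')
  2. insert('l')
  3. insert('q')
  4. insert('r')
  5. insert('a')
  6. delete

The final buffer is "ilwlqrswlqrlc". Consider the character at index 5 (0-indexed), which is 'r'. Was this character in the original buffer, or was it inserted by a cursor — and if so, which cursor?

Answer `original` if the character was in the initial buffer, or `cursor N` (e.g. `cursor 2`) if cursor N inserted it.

After op 1 (insert('w')): buffer="ilwswlc" (len 7), cursors c1@3 c2@5, authorship ..1.2..
After op 2 (insert('l')): buffer="ilwlswllc" (len 9), cursors c1@4 c2@7, authorship ..11.22..
After op 3 (insert('q')): buffer="ilwlqswlqlc" (len 11), cursors c1@5 c2@9, authorship ..111.222..
After op 4 (insert('r')): buffer="ilwlqrswlqrlc" (len 13), cursors c1@6 c2@11, authorship ..1111.2222..
After op 5 (insert('a')): buffer="ilwlqraswlqralc" (len 15), cursors c1@7 c2@13, authorship ..11111.22222..
After op 6 (delete): buffer="ilwlqrswlqrlc" (len 13), cursors c1@6 c2@11, authorship ..1111.2222..
Authorship (.=original, N=cursor N): . . 1 1 1 1 . 2 2 2 2 . .
Index 5: author = 1

Answer: cursor 1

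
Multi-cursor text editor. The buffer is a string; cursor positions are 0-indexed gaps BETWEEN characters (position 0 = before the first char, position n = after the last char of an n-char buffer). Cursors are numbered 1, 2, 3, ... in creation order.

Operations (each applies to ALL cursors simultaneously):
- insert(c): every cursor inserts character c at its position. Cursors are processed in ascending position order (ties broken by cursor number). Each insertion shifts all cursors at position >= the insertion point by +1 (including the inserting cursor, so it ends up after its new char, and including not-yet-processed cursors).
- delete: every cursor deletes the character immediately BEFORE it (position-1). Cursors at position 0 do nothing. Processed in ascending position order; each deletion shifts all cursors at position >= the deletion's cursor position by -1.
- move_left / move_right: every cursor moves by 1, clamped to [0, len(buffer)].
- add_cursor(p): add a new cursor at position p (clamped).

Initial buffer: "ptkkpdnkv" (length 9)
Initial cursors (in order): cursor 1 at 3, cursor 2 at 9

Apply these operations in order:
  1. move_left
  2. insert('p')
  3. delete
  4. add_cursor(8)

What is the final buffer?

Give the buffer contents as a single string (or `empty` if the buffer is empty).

After op 1 (move_left): buffer="ptkkpdnkv" (len 9), cursors c1@2 c2@8, authorship .........
After op 2 (insert('p')): buffer="ptpkkpdnkpv" (len 11), cursors c1@3 c2@10, authorship ..1......2.
After op 3 (delete): buffer="ptkkpdnkv" (len 9), cursors c1@2 c2@8, authorship .........
After op 4 (add_cursor(8)): buffer="ptkkpdnkv" (len 9), cursors c1@2 c2@8 c3@8, authorship .........

Answer: ptkkpdnkv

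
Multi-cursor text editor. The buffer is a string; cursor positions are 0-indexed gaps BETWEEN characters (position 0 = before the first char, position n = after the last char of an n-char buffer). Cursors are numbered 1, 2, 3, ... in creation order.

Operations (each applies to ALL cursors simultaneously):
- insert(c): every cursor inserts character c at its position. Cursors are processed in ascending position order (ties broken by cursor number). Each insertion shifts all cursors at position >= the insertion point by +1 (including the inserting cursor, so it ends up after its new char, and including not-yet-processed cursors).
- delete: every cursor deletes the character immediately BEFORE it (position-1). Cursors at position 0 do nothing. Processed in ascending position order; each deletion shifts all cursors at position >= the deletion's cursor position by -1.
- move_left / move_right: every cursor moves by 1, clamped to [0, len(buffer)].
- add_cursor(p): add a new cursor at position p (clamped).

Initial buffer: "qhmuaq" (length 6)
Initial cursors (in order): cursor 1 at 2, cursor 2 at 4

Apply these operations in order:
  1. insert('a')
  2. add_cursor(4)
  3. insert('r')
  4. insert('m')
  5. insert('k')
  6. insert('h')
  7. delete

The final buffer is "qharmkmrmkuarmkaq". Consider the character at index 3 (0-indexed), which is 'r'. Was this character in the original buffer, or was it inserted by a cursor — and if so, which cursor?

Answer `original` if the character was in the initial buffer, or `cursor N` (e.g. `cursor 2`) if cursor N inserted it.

Answer: cursor 1

Derivation:
After op 1 (insert('a')): buffer="qhamuaaq" (len 8), cursors c1@3 c2@6, authorship ..1..2..
After op 2 (add_cursor(4)): buffer="qhamuaaq" (len 8), cursors c1@3 c3@4 c2@6, authorship ..1..2..
After op 3 (insert('r')): buffer="qharmruaraq" (len 11), cursors c1@4 c3@6 c2@9, authorship ..11.3.22..
After op 4 (insert('m')): buffer="qharmmrmuarmaq" (len 14), cursors c1@5 c3@8 c2@12, authorship ..111.33.222..
After op 5 (insert('k')): buffer="qharmkmrmkuarmkaq" (len 17), cursors c1@6 c3@10 c2@15, authorship ..1111.333.2222..
After op 6 (insert('h')): buffer="qharmkhmrmkhuarmkhaq" (len 20), cursors c1@7 c3@12 c2@18, authorship ..11111.3333.22222..
After op 7 (delete): buffer="qharmkmrmkuarmkaq" (len 17), cursors c1@6 c3@10 c2@15, authorship ..1111.333.2222..
Authorship (.=original, N=cursor N): . . 1 1 1 1 . 3 3 3 . 2 2 2 2 . .
Index 3: author = 1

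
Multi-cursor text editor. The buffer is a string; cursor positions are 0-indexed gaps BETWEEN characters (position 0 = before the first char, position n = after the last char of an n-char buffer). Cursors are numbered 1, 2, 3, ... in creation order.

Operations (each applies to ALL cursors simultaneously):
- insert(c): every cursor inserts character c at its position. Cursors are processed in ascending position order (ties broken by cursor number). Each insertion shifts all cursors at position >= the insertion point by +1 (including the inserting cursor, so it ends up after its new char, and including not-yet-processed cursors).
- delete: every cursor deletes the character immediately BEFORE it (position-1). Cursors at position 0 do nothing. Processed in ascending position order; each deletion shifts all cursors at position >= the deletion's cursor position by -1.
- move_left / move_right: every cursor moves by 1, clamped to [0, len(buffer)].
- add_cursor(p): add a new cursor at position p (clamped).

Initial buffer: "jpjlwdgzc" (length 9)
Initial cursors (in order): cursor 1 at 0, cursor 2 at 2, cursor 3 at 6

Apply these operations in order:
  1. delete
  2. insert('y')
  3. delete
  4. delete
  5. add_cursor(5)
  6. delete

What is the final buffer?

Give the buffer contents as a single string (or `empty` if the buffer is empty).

After op 1 (delete): buffer="jjlwgzc" (len 7), cursors c1@0 c2@1 c3@4, authorship .......
After op 2 (insert('y')): buffer="yjyjlwygzc" (len 10), cursors c1@1 c2@3 c3@7, authorship 1.2...3...
After op 3 (delete): buffer="jjlwgzc" (len 7), cursors c1@0 c2@1 c3@4, authorship .......
After op 4 (delete): buffer="jlgzc" (len 5), cursors c1@0 c2@0 c3@2, authorship .....
After op 5 (add_cursor(5)): buffer="jlgzc" (len 5), cursors c1@0 c2@0 c3@2 c4@5, authorship .....
After op 6 (delete): buffer="jgz" (len 3), cursors c1@0 c2@0 c3@1 c4@3, authorship ...

Answer: jgz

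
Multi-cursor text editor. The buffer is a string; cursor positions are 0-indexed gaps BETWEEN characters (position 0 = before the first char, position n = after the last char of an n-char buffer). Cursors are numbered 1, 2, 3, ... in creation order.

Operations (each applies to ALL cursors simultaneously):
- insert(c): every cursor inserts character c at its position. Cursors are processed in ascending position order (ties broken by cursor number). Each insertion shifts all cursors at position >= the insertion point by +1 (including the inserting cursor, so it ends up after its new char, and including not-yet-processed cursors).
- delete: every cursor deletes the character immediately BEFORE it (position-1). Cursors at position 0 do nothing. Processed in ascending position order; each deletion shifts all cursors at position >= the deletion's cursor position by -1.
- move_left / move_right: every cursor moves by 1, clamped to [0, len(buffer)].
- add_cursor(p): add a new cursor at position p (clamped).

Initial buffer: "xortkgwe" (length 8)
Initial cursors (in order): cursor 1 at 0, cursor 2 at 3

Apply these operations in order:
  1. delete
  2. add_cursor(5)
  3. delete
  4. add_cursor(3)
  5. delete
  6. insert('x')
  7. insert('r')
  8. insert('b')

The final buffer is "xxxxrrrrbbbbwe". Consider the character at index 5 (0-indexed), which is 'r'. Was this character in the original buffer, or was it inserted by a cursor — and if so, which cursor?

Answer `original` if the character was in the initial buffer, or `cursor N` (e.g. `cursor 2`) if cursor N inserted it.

After op 1 (delete): buffer="xotkgwe" (len 7), cursors c1@0 c2@2, authorship .......
After op 2 (add_cursor(5)): buffer="xotkgwe" (len 7), cursors c1@0 c2@2 c3@5, authorship .......
After op 3 (delete): buffer="xtkwe" (len 5), cursors c1@0 c2@1 c3@3, authorship .....
After op 4 (add_cursor(3)): buffer="xtkwe" (len 5), cursors c1@0 c2@1 c3@3 c4@3, authorship .....
After op 5 (delete): buffer="we" (len 2), cursors c1@0 c2@0 c3@0 c4@0, authorship ..
After op 6 (insert('x')): buffer="xxxxwe" (len 6), cursors c1@4 c2@4 c3@4 c4@4, authorship 1234..
After op 7 (insert('r')): buffer="xxxxrrrrwe" (len 10), cursors c1@8 c2@8 c3@8 c4@8, authorship 12341234..
After op 8 (insert('b')): buffer="xxxxrrrrbbbbwe" (len 14), cursors c1@12 c2@12 c3@12 c4@12, authorship 123412341234..
Authorship (.=original, N=cursor N): 1 2 3 4 1 2 3 4 1 2 3 4 . .
Index 5: author = 2

Answer: cursor 2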